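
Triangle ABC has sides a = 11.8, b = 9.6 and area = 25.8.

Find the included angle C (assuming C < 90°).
Area = ½ab·sin(C)  →  sin(C) = 2·Area/(ab)
sin(C) = 2·25.8/(11.8·9.6) = 0.455508
C = arcsin(0.455508) = 27.1°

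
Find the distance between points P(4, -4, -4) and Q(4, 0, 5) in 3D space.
d = √[(0)² + (4)² + (9)²] = √97 = 9.849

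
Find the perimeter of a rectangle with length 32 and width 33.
Perimeter = 2 * (length + width)
Perimeter = 2 * (32 + 33)
Perimeter = 2 * 65
Perimeter = 130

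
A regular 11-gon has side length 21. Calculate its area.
For a regular 11-gon with side length s = 21:
Apothem a = s / (2*tan(pi/11)) = 21 / (2*tan(pi/11)) ≈ 35.7597
Perimeter P = 11 * 21 = 231
Area = (1/2) * P * a = (1/2) * 231 * 35.7597 = 4130.25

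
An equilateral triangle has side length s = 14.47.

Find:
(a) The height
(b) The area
(a) Height h = s·√3/2 = 14.47·√3/2 = 12.53
(b) Area = (√3/4)·s² = (√3/4)·14.47² = (√3/4)·209.381 = 90.66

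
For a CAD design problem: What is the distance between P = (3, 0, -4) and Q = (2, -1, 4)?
d = √[(-1)² + (-1)² + (8)²] = √66 = 8.124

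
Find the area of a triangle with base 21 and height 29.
Area = (1/2) * base * height
Area = (1/2) * 21 * 29
Area = 304.50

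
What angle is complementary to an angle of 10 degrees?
Complementary angles sum to 90 degrees.
Other angle = 90 - 10
Other angle = 80 degrees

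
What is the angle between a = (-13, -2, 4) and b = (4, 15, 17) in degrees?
a·b = -14, |a|² = 189, |b|² = 530
cos θ = -14/√100170 ≈ -0.04423
θ ≈ 92.54°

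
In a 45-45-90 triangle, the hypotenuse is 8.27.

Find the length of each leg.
In a 45-45-90 triangle, hypotenuse = leg·√2  →  leg = hypotenuse/√2
leg = 8.27/√2 = 5.848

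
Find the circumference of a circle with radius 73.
Circumference = 2 * pi * r
Circumference = 2 * pi * 73
Circumference = 458.67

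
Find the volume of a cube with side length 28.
Volume = s³
Volume = 28³
Volume = 21952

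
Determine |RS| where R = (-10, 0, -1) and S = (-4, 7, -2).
d = √[(6)² + (7)² + (-1)²] = √86 = 9.274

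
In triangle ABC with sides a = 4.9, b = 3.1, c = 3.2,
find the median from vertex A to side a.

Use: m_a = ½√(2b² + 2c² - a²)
m_a = ½√(2·3.1² + 2·3.2² - 4.9²)
m_a = ½√(19.22 + 20.48 - 24.01) = ½√15.69 = 1.981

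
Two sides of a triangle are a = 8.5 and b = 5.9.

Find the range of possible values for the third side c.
By the triangle inequality: |a - b| < c < a + b
|8.5 - 5.9| < c < 8.5 + 5.9
2.6 < c < 14.4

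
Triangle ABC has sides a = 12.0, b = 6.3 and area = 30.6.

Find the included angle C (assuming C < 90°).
Area = ½ab·sin(C)  →  sin(C) = 2·Area/(ab)
sin(C) = 2·30.6/(12.0·6.3) = 0.809524
C = arcsin(0.809524) = 54.05°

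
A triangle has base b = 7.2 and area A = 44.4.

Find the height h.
A = ½bh  →  h = 2A/b
h = 2·44.4/7.2 = 12.33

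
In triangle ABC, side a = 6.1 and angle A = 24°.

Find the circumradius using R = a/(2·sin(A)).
R = a/(2·sin(A)) = 6.1/(2·sin(24°))
R = 6.1/(2·0.406737) = 6.1/0.813473 = 7.499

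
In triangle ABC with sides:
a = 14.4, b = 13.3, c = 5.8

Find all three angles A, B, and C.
By the law of cosines:
cos(A) = (b² + c² - a²)/(2bc) = 0.020547  →  A = 88.82°
cos(B) = (a² + c² - b²)/(2ac) = 0.383800  →  B = 67.43°
cos(C) = (a² + b² - c²)/(2ab) = 0.915335  →  C = 23.75°
Check: A + B + C = 180.0° ✓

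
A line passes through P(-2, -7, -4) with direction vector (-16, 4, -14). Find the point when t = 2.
P(2) = (-2 + (-16)(2), -7 + 4(2), -4 + (-14)(2)) = (-34, 1, -32)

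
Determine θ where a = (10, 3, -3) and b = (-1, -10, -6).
a·b = -22, |a|² = 118, |b|² = 137
cos θ = -22/√16166 ≈ -0.173
θ ≈ 99.96°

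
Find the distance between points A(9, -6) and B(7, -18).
Using the distance formula: d = sqrt((x₂-x₁)² + (y₂-y₁)²)
dx = 7 - 9 = -2
dy = (-18) - (-6) = -12
d = sqrt((-2)² + (-12)²) = sqrt(4 + 144) = sqrt(148) = 12.17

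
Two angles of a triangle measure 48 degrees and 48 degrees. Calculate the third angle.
Sum of angles in a triangle = 180 degrees
Third angle = 180 - 48 - 48
Third angle = 84 degrees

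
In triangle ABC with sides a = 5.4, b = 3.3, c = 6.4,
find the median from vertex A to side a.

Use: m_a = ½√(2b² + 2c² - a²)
m_a = ½√(2·3.3² + 2·6.4² - 5.4²)
m_a = ½√(21.78 + 81.92 - 29.16) = ½√74.54 = 4.317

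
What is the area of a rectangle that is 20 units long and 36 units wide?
Area = length * width
Area = 20 * 36
Area = 720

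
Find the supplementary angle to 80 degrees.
Supplementary angles sum to 180 degrees.
Other angle = 180 - 80
Other angle = 100 degrees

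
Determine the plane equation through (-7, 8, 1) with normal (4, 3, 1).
d = n·P = (4)(-7) + (3)(8) + (1)(1) = -3
Plane: 4x + 3y + z = -3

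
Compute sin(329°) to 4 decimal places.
sin(329 degrees) = -0.515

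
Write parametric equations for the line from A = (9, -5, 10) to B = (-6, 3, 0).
Direction vector d = B - A = (-15, 8, -10)
x = 9 - 15t, y = -5 + 8t, z = 10 - 10t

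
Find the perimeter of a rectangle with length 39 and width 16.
Perimeter = 2 * (length + width)
Perimeter = 2 * (39 + 16)
Perimeter = 2 * 55
Perimeter = 110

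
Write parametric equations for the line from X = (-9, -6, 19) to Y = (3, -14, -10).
Direction vector d = Y - X = (12, -8, -29)
x = -9 + 12t, y = -6 - 8t, z = 19 - 29t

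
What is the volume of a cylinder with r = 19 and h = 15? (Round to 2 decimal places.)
Volume = pi * r² * h
Volume = pi * 19² * 15
Volume = pi * 361 * 15
Volume = pi * 5415
Volume = 17011.72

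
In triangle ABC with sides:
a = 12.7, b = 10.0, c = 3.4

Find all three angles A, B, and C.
By the law of cosines:
cos(A) = (b² + c² - a²)/(2bc) = -0.731324  →  A = 137°
cos(B) = (a² + c² - b²)/(2ac) = 0.843562  →  B = 32.48°
cos(C) = (a² + b² - c²)/(2ab) = 0.983189  →  C = 10.52°
Check: A + B + C = 180.0° ✓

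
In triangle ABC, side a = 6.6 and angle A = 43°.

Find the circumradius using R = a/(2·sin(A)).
R = a/(2·sin(A)) = 6.6/(2·sin(43°))
R = 6.6/(2·0.681998) = 6.6/1.363997 = 4.839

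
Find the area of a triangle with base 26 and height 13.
Area = (1/2) * base * height
Area = (1/2) * 26 * 13
Area = 169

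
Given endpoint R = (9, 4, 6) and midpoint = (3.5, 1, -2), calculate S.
S = (2×3.5 - 9, 2×1 - 4, 2×(-2) - 6) = (-2, -2, -10)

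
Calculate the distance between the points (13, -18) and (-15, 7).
Using the distance formula: d = sqrt((x₂-x₁)² + (y₂-y₁)²)
dx = (-15) - 13 = -28
dy = 7 - (-18) = 25
d = sqrt((-28)² + 25²) = sqrt(784 + 625) = sqrt(1409) = 37.54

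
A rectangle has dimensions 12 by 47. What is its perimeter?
Perimeter = 2 * (length + width)
Perimeter = 2 * (12 + 47)
Perimeter = 2 * 59
Perimeter = 118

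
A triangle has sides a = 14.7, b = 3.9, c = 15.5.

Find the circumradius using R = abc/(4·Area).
s = (a+b+c)/2 = 17.05
Area = √(s(s-a)(s-b)(s-c)) = √(17.05·2.35·13.15·1.55) = 28.5775
R = abc/(4·Area) = (14.7·3.9·15.5)/(4·28.5775) = 888.615/114.31 = 7.774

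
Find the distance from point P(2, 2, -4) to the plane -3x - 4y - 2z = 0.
d = |(-3)(2) + (-4)(2) + (-2)(-4) - (0)| / √((-3)² + (-4)² + (-2)²) = 6/√29 = 1.114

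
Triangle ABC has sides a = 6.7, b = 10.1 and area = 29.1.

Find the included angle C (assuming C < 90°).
Area = ½ab·sin(C)  →  sin(C) = 2·Area/(ab)
sin(C) = 2·29.1/(6.7·10.1) = 0.860056
C = arcsin(0.860056) = 59.32°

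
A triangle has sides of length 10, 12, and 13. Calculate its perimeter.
Perimeter = sum of all sides
Perimeter = 10 + 12 + 13
Perimeter = 35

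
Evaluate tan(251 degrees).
tan(251 degrees) = 2.9042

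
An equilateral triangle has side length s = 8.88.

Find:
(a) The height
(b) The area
(a) Height h = s·√3/2 = 8.88·√3/2 = 7.69
(b) Area = (√3/4)·s² = (√3/4)·8.88² = (√3/4)·78.8544 = 34.14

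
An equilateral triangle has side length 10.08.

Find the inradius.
For an equilateral triangle, r = s/(2√3) where s is the side.
r = 10.08/(2√3) = 10.08/3.464102 = 2.91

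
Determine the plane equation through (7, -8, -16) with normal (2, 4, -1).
d = n·P = (2)(7) + (4)(-8) + (-1)(-16) = -2
Plane: 2x + 4y - z = -2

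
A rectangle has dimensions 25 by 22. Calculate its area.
Area = length * width
Area = 25 * 22
Area = 550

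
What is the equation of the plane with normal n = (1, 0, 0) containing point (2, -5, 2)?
d = n·P = (1)(2) + (0)(-5) + (0)(2) = 2
Plane: x = 2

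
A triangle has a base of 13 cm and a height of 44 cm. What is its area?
Area = (1/2) * base * height
Area = (1/2) * 13 * 44
Area = 286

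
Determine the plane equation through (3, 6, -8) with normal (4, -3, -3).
d = n·P = (4)(3) + (-3)(6) + (-3)(-8) = 18
Plane: 4x - 3y - 3z = 18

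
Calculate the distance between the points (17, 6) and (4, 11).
Using the distance formula: d = sqrt((x₂-x₁)² + (y₂-y₁)²)
dx = 4 - 17 = -13
dy = 11 - 6 = 5
d = sqrt((-13)² + 5²) = sqrt(169 + 25) = sqrt(194) = 13.93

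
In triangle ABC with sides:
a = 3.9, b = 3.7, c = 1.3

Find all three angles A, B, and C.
By the law of cosines:
cos(A) = (b² + c² - a²)/(2bc) = 0.017672  →  A = 88.99°
cos(B) = (a² + c² - b²)/(2ac) = 0.316568  →  B = 71.54°
cos(C) = (a² + b² - c²)/(2ab) = 0.942827  →  C = 19.47°
Check: A + B + C = 180.0° ✓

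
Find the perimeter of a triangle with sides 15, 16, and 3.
Perimeter = sum of all sides
Perimeter = 15 + 16 + 3
Perimeter = 34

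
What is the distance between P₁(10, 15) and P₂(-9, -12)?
Using the distance formula: d = sqrt((x₂-x₁)² + (y₂-y₁)²)
dx = (-9) - 10 = -19
dy = (-12) - 15 = -27
d = sqrt((-19)² + (-27)²) = sqrt(361 + 729) = sqrt(1090) = 33.02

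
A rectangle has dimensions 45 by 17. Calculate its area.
Area = length * width
Area = 45 * 17
Area = 765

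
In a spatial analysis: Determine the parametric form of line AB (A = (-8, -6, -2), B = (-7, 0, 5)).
Direction vector d = B - A = (1, 6, 7)
x = -8 + t, y = -6 + 6t, z = -2 + 7t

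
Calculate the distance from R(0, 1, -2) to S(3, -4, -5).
d = √[(3)² + (-5)² + (-3)²] = √43 = 6.557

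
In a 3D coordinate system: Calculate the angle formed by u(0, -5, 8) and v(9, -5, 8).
u·v = 89, |u|² = 89, |v|² = 170
cos θ = 89/√15130 ≈ 0.7236
θ ≈ 43.65°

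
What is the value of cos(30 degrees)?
cos(30 degrees) = sqrt(3)/2
Decimal approximation: 0.866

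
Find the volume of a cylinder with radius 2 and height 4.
Volume = pi * r² * h
Volume = pi * 2² * 4
Volume = pi * 4 * 4
Volume = pi * 16
Volume = 50.27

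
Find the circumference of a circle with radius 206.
Circumference = 2 * pi * r
Circumference = 2 * pi * 206
Circumference = 1294.34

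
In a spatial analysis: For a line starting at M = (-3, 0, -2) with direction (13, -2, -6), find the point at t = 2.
P(2) = (-3 + 13(2), 0 + (-2)(2), -2 + (-6)(2)) = (23, -4, -14)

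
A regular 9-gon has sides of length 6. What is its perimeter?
Perimeter = number of sides * side length
Perimeter = 9 * 6
Perimeter = 54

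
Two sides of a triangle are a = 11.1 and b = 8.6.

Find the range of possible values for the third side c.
By the triangle inequality: |a - b| < c < a + b
|11.1 - 8.6| < c < 11.1 + 8.6
2.5 < c < 19.7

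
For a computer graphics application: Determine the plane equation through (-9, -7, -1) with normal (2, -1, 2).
d = n·P = (2)(-9) + (-1)(-7) + (2)(-1) = -13
Plane: 2x - y + 2z = -13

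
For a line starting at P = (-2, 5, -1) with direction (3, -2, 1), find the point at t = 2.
P(2) = (-2 + 3(2), 5 + (-2)(2), -1 + 1(2)) = (4, 1, 1)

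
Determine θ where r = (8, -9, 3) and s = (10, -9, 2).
r·s = 167, |r|² = 154, |s|² = 185
cos θ = 167/√28490 ≈ 0.9894
θ ≈ 8.351°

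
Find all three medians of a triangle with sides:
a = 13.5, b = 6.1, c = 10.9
Using m_x = ½√(2y² + 2z² - x²):
m_a = ½√(2·6.1² + 2·10.9² - 13.5²) = ½√129.79 = 5.696
m_b = ½√(2·13.5² + 2·10.9² - 6.1²) = ½√564.91 = 11.88
m_c = ½√(2·13.5² + 2·6.1² - 10.9²) = ½√320.11 = 8.946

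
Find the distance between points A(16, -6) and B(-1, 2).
Using the distance formula: d = sqrt((x₂-x₁)² + (y₂-y₁)²)
dx = (-1) - 16 = -17
dy = 2 - (-6) = 8
d = sqrt((-17)² + 8²) = sqrt(289 + 64) = sqrt(353) = 18.79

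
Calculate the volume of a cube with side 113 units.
Volume = s³
Volume = 113³
Volume = 1442897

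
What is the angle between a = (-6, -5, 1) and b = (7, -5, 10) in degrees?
a·b = -7, |a|² = 62, |b|² = 174
cos θ = -7/√10788 ≈ -0.06739
θ ≈ 93.86°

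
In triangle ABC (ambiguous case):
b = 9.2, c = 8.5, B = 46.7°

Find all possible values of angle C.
sin(C)/c = sin(B)/b  →  sin(C) = c·sin(B)/b = 8.5·sin(46.7°)/9.2 = 0.672399
C₁ = arcsin(0.672399) = 42.25°,  C₂ = 180° - C₁ = 137.75°
Check C₂: A = 180° - 46.7° - 137.75° = -4.45° ≤ 0, rejected
C = 42.25° (one solution)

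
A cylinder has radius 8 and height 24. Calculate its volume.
Volume = pi * r² * h
Volume = pi * 8² * 24
Volume = pi * 64 * 24
Volume = pi * 1536
Volume = 4825.49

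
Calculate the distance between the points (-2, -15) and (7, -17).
Using the distance formula: d = sqrt((x₂-x₁)² + (y₂-y₁)²)
dx = 7 - (-2) = 9
dy = (-17) - (-15) = -2
d = sqrt(9² + (-2)²) = sqrt(81 + 4) = sqrt(85) = 9.22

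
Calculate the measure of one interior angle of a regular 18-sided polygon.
Interior angle of a regular n-gon = (n-2)*180/n
Interior angle = (18-2)*180/18
Interior angle = 16*180/18
Interior angle = 2880/18
Interior angle = 160 degrees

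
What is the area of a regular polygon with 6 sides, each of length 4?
For a regular 6-gon with side length s = 4:
Apothem a = s / (2*tan(pi/6)) = 4 / (2*tan(pi/6)) ≈ 3.4641
Perimeter P = 6 * 4 = 24
Area = (1/2) * P * a = (1/2) * 24 * 3.4641 = 41.57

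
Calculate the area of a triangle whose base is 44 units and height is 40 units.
Area = (1/2) * base * height
Area = (1/2) * 44 * 40
Area = 880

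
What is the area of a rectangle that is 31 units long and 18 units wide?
Area = length * width
Area = 31 * 18
Area = 558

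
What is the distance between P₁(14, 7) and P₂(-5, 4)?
Using the distance formula: d = sqrt((x₂-x₁)² + (y₂-y₁)²)
dx = (-5) - 14 = -19
dy = 4 - 7 = -3
d = sqrt((-19)² + (-3)²) = sqrt(361 + 9) = sqrt(370) = 19.24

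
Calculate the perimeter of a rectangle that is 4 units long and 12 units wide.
Perimeter = 2 * (length + width)
Perimeter = 2 * (4 + 12)
Perimeter = 2 * 16
Perimeter = 32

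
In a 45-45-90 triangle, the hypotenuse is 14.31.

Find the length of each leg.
In a 45-45-90 triangle, hypotenuse = leg·√2  →  leg = hypotenuse/√2
leg = 14.31/√2 = 10.12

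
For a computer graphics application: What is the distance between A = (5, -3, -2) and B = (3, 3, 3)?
d = √[(-2)² + (6)² + (5)²] = √65 = 8.062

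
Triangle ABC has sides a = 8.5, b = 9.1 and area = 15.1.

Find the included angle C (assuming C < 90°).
Area = ½ab·sin(C)  →  sin(C) = 2·Area/(ab)
sin(C) = 2·15.1/(8.5·9.1) = 0.390433
C = arcsin(0.390433) = 22.98°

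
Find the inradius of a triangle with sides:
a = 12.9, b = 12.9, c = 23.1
s = (a+b+c)/2 = (12.9+12.9+23.1)/2 = 24.45
Area = √(s(s-a)(s-b)(s-c)) = √(24.45·11.55·11.55·1.35) = 66.3572
r = Area/s = 66.3572/24.45 = 2.714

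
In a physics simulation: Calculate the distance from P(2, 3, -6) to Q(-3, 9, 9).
d = √[(-5)² + (6)² + (15)²] = √286 = 16.91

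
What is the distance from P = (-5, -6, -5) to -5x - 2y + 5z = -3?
d = |(-5)(-5) + (-2)(-6) + 5(-5) - (-3)| / √((-5)² + (-2)² + 5²) = 15/√54 = 2.041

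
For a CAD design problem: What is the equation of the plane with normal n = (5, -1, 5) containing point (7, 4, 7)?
d = n·P = (5)(7) + (-1)(4) + (5)(7) = 66
Plane: 5x - y + 5z = 66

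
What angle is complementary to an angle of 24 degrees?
Complementary angles sum to 90 degrees.
Other angle = 90 - 24
Other angle = 66 degrees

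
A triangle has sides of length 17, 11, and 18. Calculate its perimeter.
Perimeter = sum of all sides
Perimeter = 17 + 11 + 18
Perimeter = 46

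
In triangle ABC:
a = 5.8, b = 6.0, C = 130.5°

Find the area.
Using A = ½ab·sin(C):
A = ½·5.8·6.0·sin(130.5°) = ½·34.8·0.760406 = 13.23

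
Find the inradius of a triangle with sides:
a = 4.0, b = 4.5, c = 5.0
s = (a+b+c)/2 = (4.0+4.5+5.0)/2 = 6.75
Area = √(s(s-a)(s-b)(s-c)) = √(6.75·2.75·2.25·1.75) = 8.54926
r = Area/s = 8.54926/6.75 = 1.267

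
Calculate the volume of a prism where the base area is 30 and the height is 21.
Volume = base area * height
Volume = 30 * 21
Volume = 630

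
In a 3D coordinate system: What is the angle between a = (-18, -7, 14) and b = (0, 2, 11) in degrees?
a·b = 140, |a|² = 569, |b|² = 125
cos θ = 140/√71125 ≈ 0.5249
θ ≈ 58.34°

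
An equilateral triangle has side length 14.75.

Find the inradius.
For an equilateral triangle, r = s/(2√3) where s is the side.
r = 14.75/(2√3) = 14.75/3.464102 = 4.258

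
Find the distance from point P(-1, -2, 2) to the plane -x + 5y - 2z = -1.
d = |(-1)(-1) + 5(-2) + (-2)(2) - (-1)| / √((-1)² + 5² + (-2)²) = 12/√30 = 2.191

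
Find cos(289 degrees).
cos(289 degrees) = 0.3256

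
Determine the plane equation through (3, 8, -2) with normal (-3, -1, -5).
d = n·P = (-3)(3) + (-1)(8) + (-5)(-2) = -7
Plane: -3x - y - 5z = -7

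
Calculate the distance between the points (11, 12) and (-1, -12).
Using the distance formula: d = sqrt((x₂-x₁)² + (y₂-y₁)²)
dx = (-1) - 11 = -12
dy = (-12) - 12 = -24
d = sqrt((-12)² + (-24)²) = sqrt(144 + 576) = sqrt(720) = 26.83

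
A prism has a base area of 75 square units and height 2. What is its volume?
Volume = base area * height
Volume = 75 * 2
Volume = 150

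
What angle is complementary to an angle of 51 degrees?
Complementary angles sum to 90 degrees.
Other angle = 90 - 51
Other angle = 39 degrees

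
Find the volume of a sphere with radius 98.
Volume = (4/3) * pi * r³
Volume = (4/3) * pi * 98³
Volume = (4/3) * pi * 941192
Volume = 3942455.83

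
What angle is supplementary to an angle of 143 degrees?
Supplementary angles sum to 180 degrees.
Other angle = 180 - 143
Other angle = 37 degrees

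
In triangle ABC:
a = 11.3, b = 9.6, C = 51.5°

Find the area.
Using A = ½ab·sin(C):
A = ½·11.3·9.6·sin(51.5°) = ½·108.48·0.782608 = 42.45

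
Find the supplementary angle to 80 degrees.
Supplementary angles sum to 180 degrees.
Other angle = 180 - 80
Other angle = 100 degrees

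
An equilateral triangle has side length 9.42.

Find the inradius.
For an equilateral triangle, r = s/(2√3) where s is the side.
r = 9.42/(2√3) = 9.42/3.464102 = 2.719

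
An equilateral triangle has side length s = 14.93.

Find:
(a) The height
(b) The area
(a) Height h = s·√3/2 = 14.93·√3/2 = 12.93
(b) Area = (√3/4)·s² = (√3/4)·14.93² = (√3/4)·222.905 = 96.52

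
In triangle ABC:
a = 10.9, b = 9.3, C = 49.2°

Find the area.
Using A = ½ab·sin(C):
A = ½·10.9·9.3·sin(49.2°) = ½·101.37·0.756995 = 38.37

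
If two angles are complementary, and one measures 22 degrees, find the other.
Complementary angles sum to 90 degrees.
Other angle = 90 - 22
Other angle = 68 degrees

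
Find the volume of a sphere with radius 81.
Volume = (4/3) * pi * r³
Volume = (4/3) * pi * 81³
Volume = (4/3) * pi * 531441
Volume = 2226094.86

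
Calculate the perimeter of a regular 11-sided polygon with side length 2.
Perimeter = number of sides * side length
Perimeter = 11 * 2
Perimeter = 22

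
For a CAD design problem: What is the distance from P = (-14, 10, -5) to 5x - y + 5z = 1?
d = |5(-14) + (-1)(10) + 5(-5) - (1)| / √(5² + (-1)² + 5²) = 106/√51 = 14.84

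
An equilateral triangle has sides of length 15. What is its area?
Area = (sqrt(3)/4) * s²
Area = (sqrt(3)/4) * 15²
Area = (sqrt(3)/4) * 225
Area = 97.43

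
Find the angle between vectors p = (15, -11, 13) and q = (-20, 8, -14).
p·q = -570, |p|² = 515, |q|² = 660
cos θ = -570/√339900 ≈ -0.9777
θ ≈ 167.9°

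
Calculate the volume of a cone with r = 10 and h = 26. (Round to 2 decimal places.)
Volume = (1/3) * pi * r² * h
Volume = (1/3) * pi * 10² * 26
Volume = (1/3) * pi * 100 * 26
Volume = (1/3) * pi * 2600
Volume = 2722.71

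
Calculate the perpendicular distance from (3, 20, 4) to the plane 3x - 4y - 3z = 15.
d = |3(3) + (-4)(20) + (-3)(4) - (15)| / √(3² + (-4)² + (-3)²) = 98/√34 = 16.81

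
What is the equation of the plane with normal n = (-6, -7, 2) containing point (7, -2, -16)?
d = n·P = (-6)(7) + (-7)(-2) + (2)(-16) = -60
Plane: -6x - 7y + 2z = -60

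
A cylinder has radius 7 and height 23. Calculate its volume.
Volume = pi * r² * h
Volume = pi * 7² * 23
Volume = pi * 49 * 23
Volume = pi * 1127
Volume = 3540.57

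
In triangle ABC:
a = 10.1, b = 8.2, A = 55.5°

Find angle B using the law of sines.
sin(B)/b = sin(A)/a
sin(B) = b·sin(A)/a = 8.2·sin(55.5°)/10.1 = 0.669093
B = arcsin(0.669093) = 42°  (b ≤ a, so B ≤ A and the acute solution is unique)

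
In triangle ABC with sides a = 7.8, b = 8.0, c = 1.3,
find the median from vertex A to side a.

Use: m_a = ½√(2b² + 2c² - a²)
m_a = ½√(2·8.0² + 2·1.3² - 7.8²)
m_a = ½√(128 + 3.38 - 60.84) = ½√70.54 = 4.199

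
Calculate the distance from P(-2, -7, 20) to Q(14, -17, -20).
d = √[(16)² + (-10)² + (-40)²] = √1956 = 44.23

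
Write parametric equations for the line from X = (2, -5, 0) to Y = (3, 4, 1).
Direction vector d = Y - X = (1, 9, 1)
x = 2 + t, y = -5 + 9t, z = 0 + t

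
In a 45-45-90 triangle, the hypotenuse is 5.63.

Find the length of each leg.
In a 45-45-90 triangle, hypotenuse = leg·√2  →  leg = hypotenuse/√2
leg = 5.63/√2 = 3.981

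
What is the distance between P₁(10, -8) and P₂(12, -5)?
Using the distance formula: d = sqrt((x₂-x₁)² + (y₂-y₁)²)
dx = 12 - 10 = 2
dy = (-5) - (-8) = 3
d = sqrt(2² + 3²) = sqrt(4 + 9) = sqrt(13) = 3.61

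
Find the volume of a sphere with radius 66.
Volume = (4/3) * pi * r³
Volume = (4/3) * pi * 66³
Volume = (4/3) * pi * 287496
Volume = 1204260.43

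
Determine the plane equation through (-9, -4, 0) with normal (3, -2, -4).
d = n·P = (3)(-9) + (-2)(-4) + (-4)(0) = -19
Plane: 3x - 2y - 4z = -19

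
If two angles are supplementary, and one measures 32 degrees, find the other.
Supplementary angles sum to 180 degrees.
Other angle = 180 - 32
Other angle = 148 degrees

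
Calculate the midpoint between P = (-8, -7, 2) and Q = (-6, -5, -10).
Midpoint = ((-8-6)/2, (-7-5)/2, (2-10)/2) = (-7, -6, -4)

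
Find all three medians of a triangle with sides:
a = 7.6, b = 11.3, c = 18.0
Using m_x = ½√(2y² + 2z² - x²):
m_a = ½√(2·11.3² + 2·18.0² - 7.6²) = ½√845.62 = 14.54
m_b = ½√(2·7.6² + 2·18.0² - 11.3²) = ½√635.83 = 12.61
m_c = ½√(2·7.6² + 2·11.3² - 18.0²) = ½√46.9 = 3.424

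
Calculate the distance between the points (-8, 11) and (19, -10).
Using the distance formula: d = sqrt((x₂-x₁)² + (y₂-y₁)²)
dx = 19 - (-8) = 27
dy = (-10) - 11 = -21
d = sqrt(27² + (-21)²) = sqrt(729 + 441) = sqrt(1170) = 34.21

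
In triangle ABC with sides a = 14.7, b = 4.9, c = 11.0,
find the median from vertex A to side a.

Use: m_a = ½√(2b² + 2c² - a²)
m_a = ½√(2·4.9² + 2·11.0² - 14.7²)
m_a = ½√(48.02 + 242 - 216.09) = ½√73.93 = 4.299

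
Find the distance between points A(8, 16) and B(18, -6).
Using the distance formula: d = sqrt((x₂-x₁)² + (y₂-y₁)²)
dx = 18 - 8 = 10
dy = (-6) - 16 = -22
d = sqrt(10² + (-22)²) = sqrt(100 + 484) = sqrt(584) = 24.17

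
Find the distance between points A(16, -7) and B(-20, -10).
Using the distance formula: d = sqrt((x₂-x₁)² + (y₂-y₁)²)
dx = (-20) - 16 = -36
dy = (-10) - (-7) = -3
d = sqrt((-36)² + (-3)²) = sqrt(1296 + 9) = sqrt(1305) = 36.12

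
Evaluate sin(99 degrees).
sin(99 degrees) = 0.9877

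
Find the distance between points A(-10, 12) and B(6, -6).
Using the distance formula: d = sqrt((x₂-x₁)² + (y₂-y₁)²)
dx = 6 - (-10) = 16
dy = (-6) - 12 = -18
d = sqrt(16² + (-18)²) = sqrt(256 + 324) = sqrt(580) = 24.08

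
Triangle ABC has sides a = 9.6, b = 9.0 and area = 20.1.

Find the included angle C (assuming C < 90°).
Area = ½ab·sin(C)  →  sin(C) = 2·Area/(ab)
sin(C) = 2·20.1/(9.6·9.0) = 0.465278
C = arcsin(0.465278) = 27.73°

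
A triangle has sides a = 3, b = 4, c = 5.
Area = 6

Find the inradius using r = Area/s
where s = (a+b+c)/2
s = (3+4+5)/2 = 6
r = Area/s = 6/6 = 1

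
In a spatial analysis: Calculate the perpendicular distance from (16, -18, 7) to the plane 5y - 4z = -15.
d = |0(16) + 5(-18) + (-4)(7) - (-15)| / √(0² + 5² + (-4)²) = 103/√41 = 16.09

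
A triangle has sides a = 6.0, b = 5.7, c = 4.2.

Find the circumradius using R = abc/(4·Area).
s = (a+b+c)/2 = 7.95
Area = √(s(s-a)(s-b)(s-c)) = √(7.95·1.95·2.25·3.75) = 11.4369
R = abc/(4·Area) = (6.0·5.7·4.2)/(4·11.4369) = 143.64/45.7476 = 3.14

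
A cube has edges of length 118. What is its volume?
Volume = s³
Volume = 118³
Volume = 1643032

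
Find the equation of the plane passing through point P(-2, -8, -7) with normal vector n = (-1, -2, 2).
d = n·P = (-1)(-2) + (-2)(-8) + (2)(-7) = 4
Plane: -x - 2y + 2z = 4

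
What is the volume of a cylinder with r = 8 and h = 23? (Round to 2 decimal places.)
Volume = pi * r² * h
Volume = pi * 8² * 23
Volume = pi * 64 * 23
Volume = pi * 1472
Volume = 4624.42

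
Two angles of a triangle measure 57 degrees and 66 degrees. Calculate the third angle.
Sum of angles in a triangle = 180 degrees
Third angle = 180 - 57 - 66
Third angle = 57 degrees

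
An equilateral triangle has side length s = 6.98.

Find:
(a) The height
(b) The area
(a) Height h = s·√3/2 = 6.98·√3/2 = 6.045
(b) Area = (√3/4)·s² = (√3/4)·6.98² = (√3/4)·48.7204 = 21.1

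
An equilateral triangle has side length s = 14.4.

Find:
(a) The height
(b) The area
(a) Height h = s·√3/2 = 14.4·√3/2 = 12.47
(b) Area = (√3/4)·s² = (√3/4)·14.4² = (√3/4)·207.36 = 89.79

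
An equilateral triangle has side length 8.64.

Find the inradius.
For an equilateral triangle, r = s/(2√3) where s is the side.
r = 8.64/(2√3) = 8.64/3.464102 = 2.494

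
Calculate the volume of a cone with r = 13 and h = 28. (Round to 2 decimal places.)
Volume = (1/3) * pi * r² * h
Volume = (1/3) * pi * 13² * 28
Volume = (1/3) * pi * 169 * 28
Volume = (1/3) * pi * 4732
Volume = 4955.34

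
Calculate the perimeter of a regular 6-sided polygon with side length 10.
Perimeter = number of sides * side length
Perimeter = 6 * 10
Perimeter = 60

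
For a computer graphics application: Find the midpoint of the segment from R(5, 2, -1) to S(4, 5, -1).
Midpoint = ((5+4)/2, (2+5)/2, (-1-1)/2) = (4.5, 3.5, -1)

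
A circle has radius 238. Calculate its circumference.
Circumference = 2 * pi * r
Circumference = 2 * pi * 238
Circumference = 1495.40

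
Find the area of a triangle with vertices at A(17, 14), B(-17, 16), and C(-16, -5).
Using the coordinate formula: Area = (1/2)|x₁(y₂-y₃) + x₂(y₃-y₁) + x₃(y₁-y₂)|
Area = (1/2)|17(16-(-5)) + (-17)((-5)-14) + (-16)(14-16)|
Area = (1/2)|17*21 + (-17)*(-19) + (-16)*(-2)|
Area = (1/2)|357 + 323 + 32|
Area = (1/2)*712 = 356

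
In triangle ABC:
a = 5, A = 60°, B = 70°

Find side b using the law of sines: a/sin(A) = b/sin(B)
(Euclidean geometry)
b = a·sin(B)/sin(A) = 5·sin(70°)/sin(60°)
b = 5·0.939693/0.866025 = 5.425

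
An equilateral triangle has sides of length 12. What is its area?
Area = (sqrt(3)/4) * s²
Area = (sqrt(3)/4) * 12²
Area = (sqrt(3)/4) * 144
Area = 62.35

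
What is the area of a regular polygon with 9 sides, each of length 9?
For a regular 9-gon with side length s = 9:
Apothem a = s / (2*tan(pi/9)) = 9 / (2*tan(pi/9)) ≈ 12.3636
Perimeter P = 9 * 9 = 81
Area = (1/2) * P * a = (1/2) * 81 * 12.3636 = 500.73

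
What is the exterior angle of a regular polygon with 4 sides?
Exterior angle of a regular n-gon = 360/n
Exterior angle = 360/4
Exterior angle = 90 degrees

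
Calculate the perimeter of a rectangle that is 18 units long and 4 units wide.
Perimeter = 2 * (length + width)
Perimeter = 2 * (18 + 4)
Perimeter = 2 * 22
Perimeter = 44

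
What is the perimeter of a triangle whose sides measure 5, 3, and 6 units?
Perimeter = sum of all sides
Perimeter = 5 + 3 + 6
Perimeter = 14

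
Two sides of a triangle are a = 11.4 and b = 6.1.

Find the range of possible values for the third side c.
By the triangle inequality: |a - b| < c < a + b
|11.4 - 6.1| < c < 11.4 + 6.1
5.3 < c < 17.5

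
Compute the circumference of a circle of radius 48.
Circumference = 2 * pi * r
Circumference = 2 * pi * 48
Circumference = 301.59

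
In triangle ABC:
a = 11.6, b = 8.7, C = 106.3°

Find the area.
Using A = ½ab·sin(C):
A = ½·11.6·8.7·sin(106.3°) = ½·100.92·0.959805 = 48.43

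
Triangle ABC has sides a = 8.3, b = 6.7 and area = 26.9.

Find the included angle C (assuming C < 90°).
Area = ½ab·sin(C)  →  sin(C) = 2·Area/(ab)
sin(C) = 2·26.9/(8.3·6.7) = 0.967452
C = arcsin(0.967452) = 75.34°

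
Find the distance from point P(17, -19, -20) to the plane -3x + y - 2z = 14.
d = |(-3)(17) + 1(-19) + (-2)(-20) - (14)| / √((-3)² + 1² + (-2)²) = 44/√14 = 11.76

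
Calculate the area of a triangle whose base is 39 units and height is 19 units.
Area = (1/2) * base * height
Area = (1/2) * 39 * 19
Area = 370.50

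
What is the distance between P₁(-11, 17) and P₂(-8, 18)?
Using the distance formula: d = sqrt((x₂-x₁)² + (y₂-y₁)²)
dx = (-8) - (-11) = 3
dy = 18 - 17 = 1
d = sqrt(3² + 1²) = sqrt(9 + 1) = sqrt(10) = 3.16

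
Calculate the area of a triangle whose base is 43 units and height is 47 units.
Area = (1/2) * base * height
Area = (1/2) * 43 * 47
Area = 1010.50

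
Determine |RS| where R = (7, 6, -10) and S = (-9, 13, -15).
d = √[(-16)² + (7)² + (-5)²] = √330 = 18.17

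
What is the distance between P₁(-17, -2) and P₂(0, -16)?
Using the distance formula: d = sqrt((x₂-x₁)² + (y₂-y₁)²)
dx = 0 - (-17) = 17
dy = (-16) - (-2) = -14
d = sqrt(17² + (-14)²) = sqrt(289 + 196) = sqrt(485) = 22.02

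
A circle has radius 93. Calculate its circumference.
Circumference = 2 * pi * r
Circumference = 2 * pi * 93
Circumference = 584.34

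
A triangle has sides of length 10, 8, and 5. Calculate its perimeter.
Perimeter = sum of all sides
Perimeter = 10 + 8 + 5
Perimeter = 23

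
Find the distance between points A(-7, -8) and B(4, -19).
Using the distance formula: d = sqrt((x₂-x₁)² + (y₂-y₁)²)
dx = 4 - (-7) = 11
dy = (-19) - (-8) = -11
d = sqrt(11² + (-11)²) = sqrt(121 + 121) = sqrt(242) = 15.56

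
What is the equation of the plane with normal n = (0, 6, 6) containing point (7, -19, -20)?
d = n·P = (0)(7) + (6)(-19) + (6)(-20) = -234
Plane: 6y + 6z = -234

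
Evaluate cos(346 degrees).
cos(346 degrees) = 0.9703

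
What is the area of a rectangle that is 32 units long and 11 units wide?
Area = length * width
Area = 32 * 11
Area = 352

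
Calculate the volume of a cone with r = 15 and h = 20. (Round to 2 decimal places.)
Volume = (1/3) * pi * r² * h
Volume = (1/3) * pi * 15² * 20
Volume = (1/3) * pi * 225 * 20
Volume = (1/3) * pi * 4500
Volume = 4712.39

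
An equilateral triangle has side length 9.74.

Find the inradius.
For an equilateral triangle, r = s/(2√3) where s is the side.
r = 9.74/(2√3) = 9.74/3.464102 = 2.812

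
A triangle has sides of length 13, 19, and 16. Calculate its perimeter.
Perimeter = sum of all sides
Perimeter = 13 + 19 + 16
Perimeter = 48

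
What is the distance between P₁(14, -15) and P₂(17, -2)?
Using the distance formula: d = sqrt((x₂-x₁)² + (y₂-y₁)²)
dx = 17 - 14 = 3
dy = (-2) - (-15) = 13
d = sqrt(3² + 13²) = sqrt(9 + 169) = sqrt(178) = 13.34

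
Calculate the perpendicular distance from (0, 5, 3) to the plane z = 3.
d = |0(0) + 0(5) + 1(3) - (3)| / √(0² + 0² + 1²) = 0/√1 = 0.0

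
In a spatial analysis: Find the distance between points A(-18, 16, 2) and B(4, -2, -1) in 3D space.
d = √[(22)² + (-18)² + (-3)²] = √817 = 28.58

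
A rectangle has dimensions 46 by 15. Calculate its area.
Area = length * width
Area = 46 * 15
Area = 690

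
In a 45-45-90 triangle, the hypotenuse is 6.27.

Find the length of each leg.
In a 45-45-90 triangle, hypotenuse = leg·√2  →  leg = hypotenuse/√2
leg = 6.27/√2 = 4.434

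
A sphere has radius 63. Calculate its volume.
Volume = (4/3) * pi * r³
Volume = (4/3) * pi * 63³
Volume = (4/3) * pi * 250047
Volume = 1047394.42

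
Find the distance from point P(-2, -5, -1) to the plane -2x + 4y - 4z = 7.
d = |(-2)(-2) + 4(-5) + (-4)(-1) - (7)| / √((-2)² + 4² + (-4)²) = 19/√36 = 3.167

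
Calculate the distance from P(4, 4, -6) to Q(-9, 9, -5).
d = √[(-13)² + (5)² + (1)²] = √195 = 13.96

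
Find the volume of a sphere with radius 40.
Volume = (4/3) * pi * r³
Volume = (4/3) * pi * 40³
Volume = (4/3) * pi * 64000
Volume = 268082.57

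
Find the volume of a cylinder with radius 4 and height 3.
Volume = pi * r² * h
Volume = pi * 4² * 3
Volume = pi * 16 * 3
Volume = pi * 48
Volume = 150.80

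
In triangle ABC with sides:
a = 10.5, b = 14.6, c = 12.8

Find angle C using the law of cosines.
cos(C) = (a² + b² - c²)/(2ab)
cos(C) = (10.5² + 14.6² - 12.8²)/(2·10.5·14.6) = 159.57/306.6 = 0.520450
C = arccos(0.520450) = 58.64°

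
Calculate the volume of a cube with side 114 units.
Volume = s³
Volume = 114³
Volume = 1481544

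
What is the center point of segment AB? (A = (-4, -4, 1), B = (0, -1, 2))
Midpoint = ((-4+0)/2, (-4-1)/2, (1+2)/2) = (-2, -2.5, 1.5)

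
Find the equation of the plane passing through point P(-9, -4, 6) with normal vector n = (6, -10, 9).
d = n·P = (6)(-9) + (-10)(-4) + (9)(6) = 40
Plane: 6x - 10y + 9z = 40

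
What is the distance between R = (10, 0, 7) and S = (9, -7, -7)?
d = √[(-1)² + (-7)² + (-14)²] = √246 = 15.68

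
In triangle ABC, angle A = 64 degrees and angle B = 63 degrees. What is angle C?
Sum of angles in a triangle = 180 degrees
Third angle = 180 - 64 - 63
Third angle = 53 degrees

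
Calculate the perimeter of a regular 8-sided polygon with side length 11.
Perimeter = number of sides * side length
Perimeter = 8 * 11
Perimeter = 88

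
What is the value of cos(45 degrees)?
cos(45 degrees) = sqrt(2)/2
Decimal approximation: 0.7071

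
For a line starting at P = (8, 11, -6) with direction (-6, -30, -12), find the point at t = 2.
P(2) = (8 + (-6)(2), 11 + (-30)(2), -6 + (-12)(2)) = (-4, -49, -30)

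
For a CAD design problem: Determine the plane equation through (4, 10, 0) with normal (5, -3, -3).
d = n·P = (5)(4) + (-3)(10) + (-3)(0) = -10
Plane: 5x - 3y - 3z = -10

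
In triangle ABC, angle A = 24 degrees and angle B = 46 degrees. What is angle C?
Sum of angles in a triangle = 180 degrees
Third angle = 180 - 24 - 46
Third angle = 110 degrees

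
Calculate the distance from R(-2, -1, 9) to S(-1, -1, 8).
d = √[(1)² + (0)² + (-1)²] = √2 = 1.414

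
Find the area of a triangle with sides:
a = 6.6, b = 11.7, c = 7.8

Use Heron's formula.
s = (a+b+c)/2 = (6.6+11.7+7.8)/2 = 13.05
A = √(s(s-a)(s-b)(s-c)) = √(13.05·6.45·1.35·5.25)
A = √596.573 = 24.42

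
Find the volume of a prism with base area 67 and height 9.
Volume = base area * height
Volume = 67 * 9
Volume = 603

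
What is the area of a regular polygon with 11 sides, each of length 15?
For a regular 11-gon with side length s = 15:
Apothem a = s / (2*tan(pi/11)) = 15 / (2*tan(pi/11)) ≈ 25.5427
Perimeter P = 11 * 15 = 165
Area = (1/2) * P * a = (1/2) * 165 * 25.5427 = 2107.27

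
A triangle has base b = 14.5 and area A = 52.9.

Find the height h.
A = ½bh  →  h = 2A/b
h = 2·52.9/14.5 = 7.297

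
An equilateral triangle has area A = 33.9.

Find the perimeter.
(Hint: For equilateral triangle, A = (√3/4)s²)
A = (√3/4)s²  →  s² = 4A/√3 = 4·33.9/√3 = 78.2887
s = 8.84809
Perimeter = 3s = 26.54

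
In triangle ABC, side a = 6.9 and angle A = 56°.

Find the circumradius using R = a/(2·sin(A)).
R = a/(2·sin(A)) = 6.9/(2·sin(56°))
R = 6.9/(2·0.829038) = 6.9/1.658075 = 4.161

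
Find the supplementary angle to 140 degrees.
Supplementary angles sum to 180 degrees.
Other angle = 180 - 140
Other angle = 40 degrees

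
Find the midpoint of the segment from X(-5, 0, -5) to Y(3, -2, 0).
Midpoint = ((-5+3)/2, (0-2)/2, (-5+0)/2) = (-1, -1, -2.5)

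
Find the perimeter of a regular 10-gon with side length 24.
Perimeter = number of sides * side length
Perimeter = 10 * 24
Perimeter = 240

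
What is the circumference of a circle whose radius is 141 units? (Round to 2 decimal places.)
Circumference = 2 * pi * r
Circumference = 2 * pi * 141
Circumference = 885.93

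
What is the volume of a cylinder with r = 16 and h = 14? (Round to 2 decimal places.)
Volume = pi * r² * h
Volume = pi * 16² * 14
Volume = pi * 256 * 14
Volume = pi * 3584
Volume = 11259.47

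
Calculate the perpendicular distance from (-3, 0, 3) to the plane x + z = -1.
d = |1(-3) + 0(0) + 1(3) - (-1)| / √(1² + 0² + 1²) = 1/√2 = 0.7071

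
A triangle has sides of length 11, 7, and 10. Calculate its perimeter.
Perimeter = sum of all sides
Perimeter = 11 + 7 + 10
Perimeter = 28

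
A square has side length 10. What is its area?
Area = s²
Area = 10²
Area = 100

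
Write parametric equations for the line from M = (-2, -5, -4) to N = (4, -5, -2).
Direction vector d = N - M = (6, 0, 2)
x = -2 + 6t, y = -5, z = -4 + 2t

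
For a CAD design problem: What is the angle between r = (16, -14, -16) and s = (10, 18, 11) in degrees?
r·s = -268, |r|² = 708, |s|² = 545
cos θ = -268/√385860 ≈ -0.4314
θ ≈ 115.6°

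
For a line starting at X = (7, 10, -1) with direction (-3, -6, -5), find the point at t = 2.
P(2) = (7 + (-3)(2), 10 + (-6)(2), -1 + (-5)(2)) = (1, -2, -11)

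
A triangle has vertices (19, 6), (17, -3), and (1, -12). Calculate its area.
Using the coordinate formula: Area = (1/2)|x₁(y₂-y₃) + x₂(y₃-y₁) + x₃(y₁-y₂)|
Area = (1/2)|19((-3)-(-12)) + 17((-12)-6) + 1(6-(-3))|
Area = (1/2)|19*9 + 17*(-18) + 1*9|
Area = (1/2)|171 + (-306) + 9|
Area = (1/2)*126 = 63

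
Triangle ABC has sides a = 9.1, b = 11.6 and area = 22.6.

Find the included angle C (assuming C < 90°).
Area = ½ab·sin(C)  →  sin(C) = 2·Area/(ab)
sin(C) = 2·22.6/(9.1·11.6) = 0.428192
C = arcsin(0.428192) = 25.35°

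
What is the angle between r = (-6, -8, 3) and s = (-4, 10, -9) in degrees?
r·s = -83, |r|² = 109, |s|² = 197
cos θ = -83/√21473 ≈ -0.5664
θ ≈ 124.5°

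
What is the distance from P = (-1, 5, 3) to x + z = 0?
d = |1(-1) + 0(5) + 1(3) - (0)| / √(1² + 0² + 1²) = 2/√2 = 1.414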